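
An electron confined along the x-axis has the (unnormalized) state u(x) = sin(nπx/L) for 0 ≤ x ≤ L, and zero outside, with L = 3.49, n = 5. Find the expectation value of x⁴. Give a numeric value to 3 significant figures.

29.1

⟨x⁴⟩ = ∫ x⁴·|u|² dx / ∫|u|² dx (integrals over the domain).
With sin²θ = (1 − cos2θ)/2 on 0 ≤ x ≤ L: ∫sin²(nπx/L) dx = L/2, ∫x·sin²(nπx/L) dx = L²/4, ∫x²·sin²(nπx/L) dx = L³·(1/6 − 1/(4n²π²)); higher powers xᵏ the same way, integrating xᵏ·cos(2nπx/L) by parts.
State is unnormalized: ∫|u|² dx = 1.7450, and ∫u*·x⁴·u dx = 50.733, so ⟨x⁴⟩ = 50.733 / 1.7450.
⟨x⁴⟩ = 29.073.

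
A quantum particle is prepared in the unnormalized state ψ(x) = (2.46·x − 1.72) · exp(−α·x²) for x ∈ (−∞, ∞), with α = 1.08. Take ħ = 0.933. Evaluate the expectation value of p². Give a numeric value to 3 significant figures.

p² ψ = −ħ² d²ψ/dx²; ⟨p²⟩ = −ħ² ∫ ψ*·ψ'' dx / ∫|ψ|² dx.
Expand each integrand as polynomial × e^(−2αx²) and use ∫x^(2j)·e^(−2αx²) dx = (2j−1)!!/(4α)^j · √(π/(2α)), odd powers → 0; here √(π/(2α)) = 1.2060. Differentiate with the product rule, d/dx e^(−αx²) = −2αx·e^(−αx²).
State is unnormalized: ∫|ψ|² dx = 5.2572, and ∫ψ*·(−ħ² ψ'') dx = 8.1190, so ⟨p²⟩ = 8.1190 / 5.2572.
⟨p²⟩ = 1.5443.

1.54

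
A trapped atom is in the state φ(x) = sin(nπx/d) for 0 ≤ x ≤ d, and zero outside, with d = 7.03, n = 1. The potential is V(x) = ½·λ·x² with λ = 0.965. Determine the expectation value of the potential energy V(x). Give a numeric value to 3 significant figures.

6.74

⟨V⟩ = ∫ V(x)·|φ|² dx / ∫|φ|² dx.
With sin²θ = (1 − cos2θ)/2 on 0 ≤ x ≤ d: ∫sin²(nπx/d) dx = d/2, ∫x·sin²(nπx/d) dx = d²/4, ∫x²·sin²(nπx/d) dx = d³·(1/6 − 1/(4n²π²)); higher powers xᵏ the same way, integrating xᵏ·cos(2nπx/d) by parts.
State is unnormalized: ∫|φ|² dx = 3.5150, and ∫φ*·V(x)·φ dx = 23.693, so ⟨V⟩ = 23.693 / 3.5150.
⟨V⟩ = 6.7405.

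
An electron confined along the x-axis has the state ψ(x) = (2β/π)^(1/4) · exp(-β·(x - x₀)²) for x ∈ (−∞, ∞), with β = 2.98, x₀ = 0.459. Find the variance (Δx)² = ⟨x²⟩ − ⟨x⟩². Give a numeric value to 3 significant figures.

Compute ⟨x⟩ and ⟨x²⟩ separately, then (Δx)² = ⟨x²⟩ − ⟨x⟩².
Gaussian moments (u = x − x₀): ∫u^(2j)·e^(−2βu²) du = (2j−1)!!/(4β)^j · √(π/(2β)), odd powers integrate to 0; here √(π/(2β)) = 0.72603.
⟨x⟩ = 0.45900 and ⟨x²⟩ = 0.29457.
(Δx)² = 0.29457 − (0.45900)² = 0.083893.

0.0839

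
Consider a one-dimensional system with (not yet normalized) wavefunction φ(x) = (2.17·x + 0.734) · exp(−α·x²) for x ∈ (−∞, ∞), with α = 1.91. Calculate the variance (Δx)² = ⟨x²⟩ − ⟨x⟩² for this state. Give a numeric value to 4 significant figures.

0.1403

Compute ⟨x⟩ and ⟨x²⟩ separately, then (Δx)² = ⟨x²⟩ − ⟨x⟩².
Expand each integrand as polynomial × e^(−2αx²) and use ∫x^(2j)·e^(−2αx²) dx = (2j−1)!!/(4α)^j · √(π/(2α)), odd powers → 0; here √(π/(2α)) = 0.90687.
Normalization: ∫|φ|² dx = 1.0475.
⟨x⟩ = 0.36097 and ⟨x²⟩ = 0.27057.
(Δx)² = 0.27057 − (0.36097)² = 0.14027.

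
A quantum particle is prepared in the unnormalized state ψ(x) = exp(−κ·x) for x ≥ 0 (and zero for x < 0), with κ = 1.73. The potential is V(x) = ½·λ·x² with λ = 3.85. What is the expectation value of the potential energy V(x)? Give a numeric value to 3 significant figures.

0.322

⟨V⟩ = ∫ V(x)·|ψ|² dx / ∫|ψ|² dx.
Every integrand reduces to terms xʲ·e^(−2κx) on [0, ∞); use ∫₀^∞ xʲ·e^(−2κx) dx = j!/(2κ)^(j+1).
State is unnormalized: ∫|ψ|² dx = 0.28902, and ∫ψ*·V(x)·ψ dx = 0.092946, so ⟨V⟩ = 0.092946 / 0.28902.
⟨V⟩ = 0.32159.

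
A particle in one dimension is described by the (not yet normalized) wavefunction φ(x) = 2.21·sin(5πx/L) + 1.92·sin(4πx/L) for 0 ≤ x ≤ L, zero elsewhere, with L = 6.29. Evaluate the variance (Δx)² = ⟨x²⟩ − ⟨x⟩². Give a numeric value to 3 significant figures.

1.64

Compute ⟨x⟩ and ⟨x²⟩ separately, then (Δx)² = ⟨x²⟩ − ⟨x⟩².
On 0 ≤ x ≤ L (j ≠ l): ∫sin²(jπx/L) dx = L/2, ∫sin(jπx/L)·sin(lπx/L) dx = 0; diagonal moments ∫x·sin²(jπx/L) dx = L²/4, ∫x²·sin²(jπx/L) dx = L³·(1/6 − 1/(4j²π²)); cross terms ∫x·sin(jπx/L)·sin(lπx/L) dx = 0 for j + l even and −4jlL²/(π²(j² − l²)²) for j + l odd, ∫x²·sin(jπx/L)·sin(lπx/L) dx = (−1)^(j+l)·4jlL³/(π²(j² − l²)²); higher powers the same way via product-to-sum and parts.
Normalization: ∫|φ|² dx = 26.954.
⟨x⟩ = 1.8985 and ⟨x²⟩ = 5.2478.
(Δx)² = 5.2478 − (1.8985)² = 1.6436.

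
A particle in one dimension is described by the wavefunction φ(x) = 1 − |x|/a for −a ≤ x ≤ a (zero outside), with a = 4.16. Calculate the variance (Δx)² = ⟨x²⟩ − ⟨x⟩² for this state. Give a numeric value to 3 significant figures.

1.73

Compute ⟨x⟩ and ⟨x²⟩ separately, then (Δx)² = ⟨x²⟩ − ⟨x⟩².
φ is even, so ∫ over [−a, a] = 2∫₀ᵃ with φ = 1 − x/a there: ∫₀ᵃ (1 − x/a)² dx = a/3, ∫₀ᵃ x²(1 − x/a)² dx = a³/30, ∫₀ᵃ x⁴(1 − x/a)² dx = a⁵/105.
Normalization: ∫|φ|² dx = 2.7733.
⟨x⟩ = 0.0000 and ⟨x²⟩ = 1.7306.
(Δx)² = 1.7306 − (0.0000)² = 1.7306.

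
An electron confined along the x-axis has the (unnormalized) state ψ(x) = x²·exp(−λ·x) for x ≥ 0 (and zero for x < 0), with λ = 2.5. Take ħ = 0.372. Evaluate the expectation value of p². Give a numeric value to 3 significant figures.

0.288

p² ψ = −ħ² d²ψ/dx²; ⟨p²⟩ = −ħ² ∫ ψ*·ψ'' dx / ∫|ψ|² dx.
Differentiate x²·exp(−λ·x) with the product rule; every integrand then reduces to terms xʲ·e^(−2λx) on [0, ∞), with ∫₀^∞ xʲ·e^(−2λx) dx = j!/(2λ)^(j+1).
State is unnormalized: ∫|ψ|² dx = 0.0076800, and ∫ψ*·(−ħ² ψ'') dx = 0.0022141, so ⟨p²⟩ = 0.0022141 / 0.0076800.
⟨p²⟩ = 0.28830.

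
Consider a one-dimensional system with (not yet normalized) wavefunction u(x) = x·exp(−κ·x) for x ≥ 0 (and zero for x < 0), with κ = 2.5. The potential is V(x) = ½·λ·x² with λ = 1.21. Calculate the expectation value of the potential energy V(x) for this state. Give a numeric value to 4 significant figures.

0.2904

⟨V⟩ = ∫ V(x)·|u|² dx / ∫|u|² dx.
Every integrand reduces to terms xʲ·e^(−2κx) on [0, ∞); use ∫₀^∞ xʲ·e^(−2κx) dx = j!/(2κ)^(j+1).
State is unnormalized: ∫|u|² dx = 0.016000, and ∫u*·V(x)·u dx = 0.0046464, so ⟨V⟩ = 0.0046464 / 0.016000.
⟨V⟩ = 0.29040.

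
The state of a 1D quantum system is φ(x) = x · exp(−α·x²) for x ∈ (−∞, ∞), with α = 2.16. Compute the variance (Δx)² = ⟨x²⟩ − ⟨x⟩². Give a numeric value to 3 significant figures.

Compute ⟨x⟩ and ⟨x²⟩ separately, then (Δx)² = ⟨x²⟩ − ⟨x⟩².
Expand each integrand as polynomial × e^(−2αx²) and use ∫x^(2j)·e^(−2αx²) dx = (2j−1)!!/(4α)^j · √(π/(2α)), odd powers → 0; here √(π/(2α)) = 0.85277.
Normalization: ∫|φ|² dx = 0.098700.
⟨x⟩ = 0.0000 and ⟨x²⟩ = 0.34722.
(Δx)² = 0.34722 − (0.0000)² = 0.34722.

0.347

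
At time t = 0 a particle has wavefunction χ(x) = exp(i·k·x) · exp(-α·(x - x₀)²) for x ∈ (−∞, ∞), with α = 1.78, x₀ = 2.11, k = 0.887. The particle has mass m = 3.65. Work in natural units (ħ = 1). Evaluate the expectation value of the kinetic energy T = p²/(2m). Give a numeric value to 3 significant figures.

T = −(ħ²/2m) d²/dx², so ⟨T⟩ = −(ħ²/2m) ∫ χ*·χ'' dx / ∫|χ|² dx; with m = 3.65.
Gaussian moments (u = x − x₀): ∫u^(2j)·e^(−2αu²) du = (2j−1)!!/(4α)^j · √(π/(2α)), odd powers integrate to 0; here √(π/(2α)) = 0.93940. Derivatives: χ′ = (ik − 2αu)·χ, χ″ = ((ik − 2αu)² − 2α)·χ; the odd-in-u pieces drop out.
State is unnormalized: ∫|χ|² dx = 0.93940, and ∫χ*·(−ħ²/2m · χ'') dx = 0.33030, so ⟨T⟩ = 0.33030 / 0.93940.
⟨T⟩ = 0.35161.

0.352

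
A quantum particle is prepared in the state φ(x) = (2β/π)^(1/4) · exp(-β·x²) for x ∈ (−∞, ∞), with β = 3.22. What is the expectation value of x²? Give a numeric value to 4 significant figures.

⟨x²⟩ = ∫ x²·|φ|² dx (integrals over the domain).
Gaussian moments: ∫x^(2j)·e^(−2βx²) dx = (2j−1)!!/(4β)^j · √(π/(2β)), odd powers integrate to 0; here √(π/(2β)) = 0.69844.
⟨x²⟩ = 0.077640.

0.07764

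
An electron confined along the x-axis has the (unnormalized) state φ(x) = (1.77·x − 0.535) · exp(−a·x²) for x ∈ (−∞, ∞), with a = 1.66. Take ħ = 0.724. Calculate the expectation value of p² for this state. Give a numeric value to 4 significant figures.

1.953

p² φ = −ħ² d²φ/dx²; ⟨p²⟩ = −ħ² ∫ φ*·φ'' dx / ∫|φ|² dx.
Expand each integrand as polynomial × e^(−2ax²) and use ∫x^(2j)·e^(−2ax²) dx = (2j−1)!!/(4a)^j · √(π/(2a)), odd powers → 0; here √(π/(2a)) = 0.97276. Differentiate with the product rule, d/dx e^(−ax²) = −2ax·e^(−ax²).
State is unnormalized: ∫|φ|² dx = 0.73740, and ∫φ*·(−ħ² φ'') dx = 1.4404, so ⟨p²⟩ = 1.4404 / 0.73740.
⟨p²⟩ = 1.9533.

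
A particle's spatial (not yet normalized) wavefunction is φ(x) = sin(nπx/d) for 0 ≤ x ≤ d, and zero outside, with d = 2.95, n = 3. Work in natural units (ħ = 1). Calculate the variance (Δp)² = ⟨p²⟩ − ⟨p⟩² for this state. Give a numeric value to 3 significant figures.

10.2

Compute ⟨p⟩ and ⟨p²⟩ separately; (Δp)² = ⟨p²⟩ − ⟨p⟩².
d/dx sin(nπx/d) = (nπ/d)·cos(nπx/d) and d²/dx² sin(nπx/d) = −(nπ/d)²·sin(nπx/d); on 0 ≤ x ≤ d, ∫sin²(nπx/d) dx = d/2 and ∫sin(nπx/d)·cos(nπx/d) dx = 0.
Normalization: ∫|φ|² dx = 1.4750.
⟨p⟩ = 0.0000 and ⟨p²⟩ = 10.207.
(Δp)² = 10.207 − (0.0000)² = 10.207.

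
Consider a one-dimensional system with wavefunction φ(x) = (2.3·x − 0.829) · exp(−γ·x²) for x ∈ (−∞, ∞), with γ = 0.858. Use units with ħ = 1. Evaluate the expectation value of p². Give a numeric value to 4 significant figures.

p² φ = −ħ² d²φ/dx²; ⟨p²⟩ = −ħ² ∫ φ*·φ'' dx / ∫|φ|² dx.
Expand each integrand as polynomial × e^(−2γx²) and use ∫x^(2j)·e^(−2γx²) dx = (2j−1)!!/(4γ)^j · √(π/(2γ)), odd powers → 0; here √(π/(2γ)) = 1.3531. Differentiate with the product rule, d/dx e^(−γx²) = −2γx·e^(−γx²).
State is unnormalized: ∫|φ|² dx = 3.0154, and ∫φ*·(−ħ² φ'') dx = 6.1661, so ⟨p²⟩ = 6.1661 / 3.0154.
⟨p²⟩ = 2.0448.

2.045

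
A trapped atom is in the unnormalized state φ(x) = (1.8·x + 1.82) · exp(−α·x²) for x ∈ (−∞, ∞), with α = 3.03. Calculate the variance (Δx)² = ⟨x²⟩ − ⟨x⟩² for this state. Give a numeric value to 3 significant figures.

Compute ⟨x⟩ and ⟨x²⟩ separately, then (Δx)² = ⟨x²⟩ − ⟨x⟩².
Expand each integrand as polynomial × e^(−2αx²) and use ∫x^(2j)·e^(−2αx²) dx = (2j−1)!!/(4α)^j · √(π/(2α)), odd powers → 0; here √(π/(2α)) = 0.72001.
Normalization: ∫|φ|² dx = 2.5774.
⟨x⟩ = 0.15102 and ⟨x²⟩ = 0.094831.
(Δx)² = 0.094831 − (0.15102)² = 0.072026.

0.0720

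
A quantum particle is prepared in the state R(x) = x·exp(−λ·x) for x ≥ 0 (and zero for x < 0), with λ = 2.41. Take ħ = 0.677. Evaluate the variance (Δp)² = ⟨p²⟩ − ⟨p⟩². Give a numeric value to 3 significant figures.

Compute ⟨p⟩ and ⟨p²⟩ separately; (Δp)² = ⟨p²⟩ − ⟨p⟩².
Differentiate x·exp(−λ·x) with the product rule; every integrand then reduces to terms xʲ·e^(−2λx) on [0, ∞), with ∫₀^∞ xʲ·e^(−2λx) dx = j!/(2λ)^(j+1).
Normalization: ∫|R|² dx = 0.017860.
⟨p⟩ = 0.0000 and ⟨p²⟩ = 2.6620.
(Δp)² = 2.6620 − (0.0000)² = 2.6620.

2.66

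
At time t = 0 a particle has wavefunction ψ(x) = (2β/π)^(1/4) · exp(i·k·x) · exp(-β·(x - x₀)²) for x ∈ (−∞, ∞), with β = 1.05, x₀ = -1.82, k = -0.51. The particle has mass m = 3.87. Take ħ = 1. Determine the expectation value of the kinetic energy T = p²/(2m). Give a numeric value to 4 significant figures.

T = −(ħ²/2m) d²/dx², so ⟨T⟩ = −(ħ²/2m) ∫ ψ*·ψ'' dx; with m = 3.87.
Gaussian moments (u = x − x₀): ∫u^(2j)·e^(−2βu²) du = (2j−1)!!/(4β)^j · √(π/(2β)), odd powers integrate to 0; here √(π/(2β)) = 1.2231. Derivatives: ψ′ = (ik − 2βu)·ψ, ψ″ = ((ik − 2βu)² − 2β)·ψ; the odd-in-u pieces drop out.
⟨T⟩ = 0.16926.

0.1693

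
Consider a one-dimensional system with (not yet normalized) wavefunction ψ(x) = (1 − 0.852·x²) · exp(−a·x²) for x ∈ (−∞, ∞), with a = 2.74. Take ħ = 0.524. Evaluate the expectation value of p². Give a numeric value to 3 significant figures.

1.04

p² ψ = −ħ² d²ψ/dx²; ⟨p²⟩ = −ħ² ∫ ψ*·ψ'' dx / ∫|ψ|² dx.
Expand each integrand as polynomial × e^(−2ax²) and use ∫x^(2j)·e^(−2ax²) dx = (2j−1)!!/(4a)^j · √(π/(2a)), odd powers → 0; here √(π/(2a)) = 0.75715. Differentiate with the product rule, d/dx e^(−ax²) = −2ax·e^(−ax²).
State is unnormalized: ∫|ψ|² dx = 0.65316, and ∫ψ*·(−ħ² ψ'') dx = 0.68230, so ⟨p²⟩ = 0.68230 / 0.65316.
⟨p²⟩ = 1.0446.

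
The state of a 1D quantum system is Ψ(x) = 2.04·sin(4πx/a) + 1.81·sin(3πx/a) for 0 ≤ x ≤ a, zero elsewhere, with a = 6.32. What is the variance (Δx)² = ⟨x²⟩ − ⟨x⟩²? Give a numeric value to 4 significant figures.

Compute ⟨x⟩ and ⟨x²⟩ separately, then (Δx)² = ⟨x²⟩ − ⟨x⟩².
On 0 ≤ x ≤ a (j ≠ l): ∫sin²(jπx/a) dx = a/2, ∫sin(jπx/a)·sin(lπx/a) dx = 0; diagonal moments ∫x·sin²(jπx/a) dx = a²/4, ∫x²·sin²(jπx/a) dx = a³·(1/6 − 1/(4j²π²)); cross terms ∫x·sin(jπx/a)·sin(lπx/a) dx = 0 for j + l even and −4jla²/(π²(j² − l²)²) for j + l odd, ∫x²·sin(jπx/a)·sin(lπx/a) dx = (−1)^(j+l)·4jla³/(π²(j² − l²)²); higher powers the same way via product-to-sum and parts.
Normalization: ∫|Ψ|² dx = 23.503.
⟨x⟩ = 1.9144 and ⟨x²⟩ = 5.2719.
(Δx)² = 5.2719 − (1.9144)² = 1.6071.

1.607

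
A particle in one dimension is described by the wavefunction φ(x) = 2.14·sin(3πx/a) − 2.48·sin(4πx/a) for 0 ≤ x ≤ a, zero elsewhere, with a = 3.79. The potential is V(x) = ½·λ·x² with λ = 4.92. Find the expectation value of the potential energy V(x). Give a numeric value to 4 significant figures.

⟨V⟩ = ∫ V(x)·|φ|² dx / ∫|φ|² dx.
On 0 ≤ x ≤ a (j ≠ l): ∫sin²(jπx/a) dx = a/2, ∫sin(jπx/a)·sin(lπx/a) dx = 0; diagonal moments ∫x·sin²(jπx/a) dx = a²/4, ∫x²·sin²(jπx/a) dx = a³·(1/6 − 1/(4j²π²)); cross terms ∫x·sin(jπx/a)·sin(lπx/a) dx = 0 for j + l even and −4jla²/(π²(j² − l²)²) for j + l odd, ∫x²·sin(jπx/a)·sin(lπx/a) dx = (−1)^(j+l)·4jla³/(π²(j² − l²)²); higher powers the same way via product-to-sum and parts.
State is unnormalized: ∫|φ|² dx = 20.333, and ∫φ*·V(x)·φ dx = 377.56, so ⟨V⟩ = 377.56 / 20.333.
⟨V⟩ = 18.568.

18.57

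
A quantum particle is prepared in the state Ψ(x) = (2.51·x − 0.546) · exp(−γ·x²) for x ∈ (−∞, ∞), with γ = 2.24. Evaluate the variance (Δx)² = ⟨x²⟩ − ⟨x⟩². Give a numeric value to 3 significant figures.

Compute ⟨x⟩ and ⟨x²⟩ separately, then (Δx)² = ⟨x²⟩ − ⟨x⟩².
Expand each integrand as polynomial × e^(−2γx²) and use ∫x^(2j)·e^(−2γx²) dx = (2j−1)!!/(4γ)^j · √(π/(2γ)), odd powers → 0; here √(π/(2γ)) = 0.83741.
Normalization: ∫|Ψ|² dx = 0.83845.
⟨x⟩ = -0.30552 and ⟨x²⟩ = 0.26836.
(Δx)² = 0.26836 − (-0.30552)² = 0.17502.

0.175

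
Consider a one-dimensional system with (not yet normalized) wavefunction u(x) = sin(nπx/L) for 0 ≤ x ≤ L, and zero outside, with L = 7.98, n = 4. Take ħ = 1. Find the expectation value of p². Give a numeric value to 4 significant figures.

2.480

p² u = −ħ² d²u/dx²; ⟨p²⟩ = −ħ² ∫ u*·u'' dx / ∫|u|² dx.
d/dx sin(nπx/L) = (nπ/L)·cos(nπx/L) and d²/dx² sin(nπx/L) = −(nπ/L)²·sin(nπx/L); on 0 ≤ x ≤ L, ∫sin²(nπx/L) dx = L/2 and ∫sin(nπx/L)·cos(nπx/L) dx = 0.
State is unnormalized: ∫|u|² dx = 3.9900, and ∫u*·(−ħ² u'') dx = 9.8943, so ⟨p²⟩ = 9.8943 / 3.9900.
⟨p²⟩ = 2.4798.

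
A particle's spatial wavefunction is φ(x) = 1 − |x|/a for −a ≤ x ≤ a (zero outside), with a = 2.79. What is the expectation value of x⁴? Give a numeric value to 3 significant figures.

1.73

⟨x⁴⟩ = ∫ x⁴·|φ|² dx / ∫|φ|² dx (integrals over the domain).
φ is even, so ∫ over [−a, a] = 2∫₀ᵃ with φ = 1 − x/a there: ∫₀ᵃ (1 − x/a)² dx = a/3, ∫₀ᵃ x²(1 − x/a)² dx = a³/30, ∫₀ᵃ x⁴(1 − x/a)² dx = a⁵/105.
State is unnormalized: ∫|φ|² dx = 1.8600, and ∫φ*·x⁴·φ dx = 3.2200, so ⟨x⁴⟩ = 3.2200 / 1.8600.
⟨x⁴⟩ = 1.7312.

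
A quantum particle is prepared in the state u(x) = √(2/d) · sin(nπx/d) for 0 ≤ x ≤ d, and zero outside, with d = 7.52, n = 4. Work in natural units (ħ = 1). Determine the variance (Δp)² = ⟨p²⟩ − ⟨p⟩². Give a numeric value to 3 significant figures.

Compute ⟨p⟩ and ⟨p²⟩ separately; (Δp)² = ⟨p²⟩ − ⟨p⟩².
d/dx sin(nπx/d) = (nπ/d)·cos(nπx/d) and d²/dx² sin(nπx/d) = −(nπ/d)²·sin(nπx/d); on 0 ≤ x ≤ d, ∫sin²(nπx/d) dx = d/2 and ∫sin(nπx/d)·cos(nπx/d) dx = 0.
⟨p⟩ = 0.0000 and ⟨p²⟩ = 2.7924.
(Δp)² = 2.7924 − (0.0000)² = 2.7924.

2.79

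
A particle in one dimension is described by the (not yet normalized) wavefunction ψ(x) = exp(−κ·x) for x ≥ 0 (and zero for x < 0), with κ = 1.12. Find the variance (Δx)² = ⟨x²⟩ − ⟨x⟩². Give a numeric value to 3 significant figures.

0.199

Compute ⟨x⟩ and ⟨x²⟩ separately, then (Δx)² = ⟨x²⟩ − ⟨x⟩².
Every integrand reduces to terms xʲ·e^(−2κx) on [0, ∞); use ∫₀^∞ xʲ·e^(−2κx) dx = j!/(2κ)^(j+1).
Normalization: ∫|ψ|² dx = 0.44643.
⟨x⟩ = 0.44643 and ⟨x²⟩ = 0.39860.
(Δx)² = 0.39860 − (0.44643)² = 0.19930.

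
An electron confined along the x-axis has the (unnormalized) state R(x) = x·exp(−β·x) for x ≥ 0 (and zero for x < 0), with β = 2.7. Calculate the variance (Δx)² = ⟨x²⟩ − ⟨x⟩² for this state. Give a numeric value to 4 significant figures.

Compute ⟨x⟩ and ⟨x²⟩ separately, then (Δx)² = ⟨x²⟩ − ⟨x⟩².
Every integrand reduces to terms xʲ·e^(−2βx) on [0, ∞); use ∫₀^∞ xʲ·e^(−2βx) dx = j!/(2β)^(j+1).
Normalization: ∫|R|² dx = 0.012701.
⟨x⟩ = 0.55556 and ⟨x²⟩ = 0.41152.
(Δx)² = 0.41152 − (0.55556)² = 0.10288.

0.1029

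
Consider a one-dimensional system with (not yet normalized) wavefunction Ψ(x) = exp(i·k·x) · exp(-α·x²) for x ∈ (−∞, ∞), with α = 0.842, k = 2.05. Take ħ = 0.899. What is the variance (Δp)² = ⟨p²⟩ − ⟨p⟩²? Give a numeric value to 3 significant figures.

0.681

Compute ⟨p⟩ and ⟨p²⟩ separately; (Δp)² = ⟨p²⟩ − ⟨p⟩².
Gaussian moments: ∫x^(2j)·e^(−2αx²) dx = (2j−1)!!/(4α)^j · √(π/(2α)), odd powers integrate to 0; here √(π/(2α)) = 1.3659. Derivatives: Ψ′ = (ik − 2αx)·Ψ, Ψ″ = ((ik − 2αx)² − 2α)·Ψ; the odd-in-x pieces drop out.
Normalization: ∫|Ψ|² dx = 1.3659.
⟨p⟩ = 1.8430 and ⟨p²⟩ = 4.0770.
(Δp)² = 4.0770 − (1.8430)² = 0.68051.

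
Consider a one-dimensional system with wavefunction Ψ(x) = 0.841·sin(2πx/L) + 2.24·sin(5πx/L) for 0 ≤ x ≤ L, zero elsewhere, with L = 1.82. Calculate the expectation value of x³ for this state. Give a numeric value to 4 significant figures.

1.373

⟨x³⟩ = ∫ x³·|Ψ|² dx / ∫|Ψ|² dx (integrals over the domain).
On 0 ≤ x ≤ L (j ≠ l): ∫sin²(jπx/L) dx = L/2, ∫sin(jπx/L)·sin(lπx/L) dx = 0; diagonal moments ∫x·sin²(jπx/L) dx = L²/4, ∫x²·sin²(jπx/L) dx = L³·(1/6 − 1/(4j²π²)); cross terms ∫x·sin(jπx/L)·sin(lπx/L) dx = 0 for j + l even and −4jlL²/(π²(j² − l²)²) for j + l odd, ∫x²·sin(jπx/L)·sin(lπx/L) dx = (−1)^(j+l)·4jlL³/(π²(j² − l²)²); higher powers the same way via product-to-sum and parts.
State is unnormalized: ∫|Ψ|² dx = 5.2096, and ∫Ψ*·x³·Ψ dx = 7.1548, so ⟨x³⟩ = 7.1548 / 5.2096.
⟨x³⟩ = 1.3734.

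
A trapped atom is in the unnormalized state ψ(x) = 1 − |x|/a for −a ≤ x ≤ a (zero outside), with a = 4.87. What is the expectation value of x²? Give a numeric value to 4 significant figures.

⟨x²⟩ = ∫ x²·|ψ|² dx / ∫|ψ|² dx (integrals over the domain).
ψ is even, so ∫ over [−a, a] = 2∫₀ᵃ with ψ = 1 − x/a there: ∫₀ᵃ (1 − x/a)² dx = a/3, ∫₀ᵃ x²(1 − x/a)² dx = a³/30, ∫₀ᵃ x⁴(1 − x/a)² dx = a⁵/105.
State is unnormalized: ∫|ψ|² dx = 3.2467, and ∫ψ*·x²·ψ dx = 7.7001, so ⟨x²⟩ = 7.7001 / 3.2467.
⟨x²⟩ = 2.3717.

2.372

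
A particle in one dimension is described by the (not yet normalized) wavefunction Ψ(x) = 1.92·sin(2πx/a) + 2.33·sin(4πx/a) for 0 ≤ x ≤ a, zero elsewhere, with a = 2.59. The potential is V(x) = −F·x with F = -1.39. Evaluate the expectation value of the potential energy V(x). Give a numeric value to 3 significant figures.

1.80

⟨V⟩ = ∫ V(x)·|Ψ|² dx / ∫|Ψ|² dx.
On 0 ≤ x ≤ a (j ≠ l): ∫sin²(jπx/a) dx = a/2, ∫sin(jπx/a)·sin(lπx/a) dx = 0; diagonal moments ∫x·sin²(jπx/a) dx = a²/4, ∫x²·sin²(jπx/a) dx = a³·(1/6 − 1/(4j²π²)); cross terms ∫x·sin(jπx/a)·sin(lπx/a) dx = 0 for j + l even and −4jla²/(π²(j² − l²)²) for j + l odd, ∫x²·sin(jπx/a)·sin(lπx/a) dx = (−1)^(j+l)·4jla³/(π²(j² − l²)²); higher powers the same way via product-to-sum and parts.
State is unnormalized: ∫|Ψ|² dx = 11.804, and ∫Ψ*·V(x)·Ψ dx = 21.248, so ⟨V⟩ = 21.248 / 11.804.
⟨V⟩ = 1.8001.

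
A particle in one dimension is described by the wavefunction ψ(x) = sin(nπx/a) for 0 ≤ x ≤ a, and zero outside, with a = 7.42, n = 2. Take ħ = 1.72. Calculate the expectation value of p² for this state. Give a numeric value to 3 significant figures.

2.12

p² ψ = −ħ² d²ψ/dx²; ⟨p²⟩ = −ħ² ∫ ψ*·ψ'' dx / ∫|ψ|² dx.
d/dx sin(nπx/a) = (nπ/a)·cos(nπx/a) and d²/dx² sin(nπx/a) = −(nπ/a)²·sin(nπx/a); on 0 ≤ x ≤ a, ∫sin²(nπx/a) dx = a/2 and ∫sin(nπx/a)·cos(nπx/a) dx = 0.
State is unnormalized: ∫|ψ|² dx = 3.7100, and ∫ψ*·(−ħ² ψ'') dx = 7.8701, so ⟨p²⟩ = 7.8701 / 3.7100.
⟨p²⟩ = 2.1213.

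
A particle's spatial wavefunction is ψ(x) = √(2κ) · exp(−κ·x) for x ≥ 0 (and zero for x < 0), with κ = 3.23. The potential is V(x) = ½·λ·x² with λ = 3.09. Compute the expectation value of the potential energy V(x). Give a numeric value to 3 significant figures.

0.0740

⟨V⟩ = ∫ V(x)·|ψ|² dx.
Every integrand reduces to terms xʲ·e^(−2κx) on [0, ∞); use ∫₀^∞ xʲ·e^(−2κx) dx = j!/(2κ)^(j+1).
⟨V⟩ = 0.074045.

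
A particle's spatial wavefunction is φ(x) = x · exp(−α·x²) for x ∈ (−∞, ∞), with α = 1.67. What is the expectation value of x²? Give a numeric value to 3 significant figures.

⟨x²⟩ = ∫ x²·|φ|² dx / ∫|φ|² dx (integrals over the domain).
Expand each integrand as polynomial × e^(−2αx²) and use ∫x^(2j)·e^(−2αx²) dx = (2j−1)!!/(4α)^j · √(π/(2α)), odd powers → 0; here √(π/(2α)) = 0.96984.
State is unnormalized: ∫|φ|² dx = 0.14519, and ∫φ*·x²·φ dx = 0.065203, so ⟨x²⟩ = 0.065203 / 0.14519.
⟨x²⟩ = 0.44910.

0.449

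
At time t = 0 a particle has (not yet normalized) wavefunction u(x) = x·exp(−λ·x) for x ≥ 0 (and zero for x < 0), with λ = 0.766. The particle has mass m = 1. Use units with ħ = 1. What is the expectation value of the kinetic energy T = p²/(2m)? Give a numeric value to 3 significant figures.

0.293

T = −(ħ²/2m) d²/dx², so ⟨T⟩ = −(ħ²/2m) ∫ u*·u'' dx / ∫|u|² dx; with m = 1.
Differentiate x·exp(−λ·x) with the product rule; every integrand then reduces to terms xʲ·e^(−2λx) on [0, ∞), with ∫₀^∞ xʲ·e^(−2λx) dx = j!/(2λ)^(j+1).
State is unnormalized: ∫|u|² dx = 0.55623, and ∫u*·(−ħ²/2m · u'') dx = 0.16319, so ⟨T⟩ = 0.16319 / 0.55623.
⟨T⟩ = 0.29338.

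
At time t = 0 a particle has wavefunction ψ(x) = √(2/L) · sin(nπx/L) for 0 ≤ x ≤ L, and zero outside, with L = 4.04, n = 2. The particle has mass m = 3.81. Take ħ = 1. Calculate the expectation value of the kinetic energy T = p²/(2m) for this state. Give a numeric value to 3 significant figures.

T = −(ħ²/2m) d²/dx², so ⟨T⟩ = −(ħ²/2m) ∫ ψ*·ψ'' dx; with m = 3.81.
d/dx sin(nπx/L) = (nπ/L)·cos(nπx/L) and d²/dx² sin(nπx/L) = −(nπ/L)²·sin(nπx/L); on 0 ≤ x ≤ L, ∫sin²(nπx/L) dx = L/2 and ∫sin(nπx/L)·cos(nπx/L) dx = 0.
⟨T⟩ = 0.31743.

0.317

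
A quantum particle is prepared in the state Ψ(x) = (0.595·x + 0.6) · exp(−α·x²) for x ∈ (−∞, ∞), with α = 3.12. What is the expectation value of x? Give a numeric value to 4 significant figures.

0.1473

⟨x⟩ = ∫ x·|Ψ|² dx / ∫|Ψ|² dx (integrals over the domain).
Expand each integrand as polynomial × e^(−2αx²) and use ∫x^(2j)·e^(−2αx²) dx = (2j−1)!!/(4α)^j · √(π/(2α)), odd powers → 0; here √(π/(2α)) = 0.70955.
State is unnormalized: ∫|Ψ|² dx = 0.27557, and ∫Ψ*·x·Ψ dx = 0.040594, so ⟨x⟩ = 0.040594 / 0.27557.
⟨x⟩ = 0.14731.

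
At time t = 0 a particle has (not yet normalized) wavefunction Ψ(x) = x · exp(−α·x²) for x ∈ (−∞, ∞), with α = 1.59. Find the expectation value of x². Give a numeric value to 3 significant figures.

⟨x²⟩ = ∫ x²·|Ψ|² dx / ∫|Ψ|² dx (integrals over the domain).
Expand each integrand as polynomial × e^(−2αx²) and use ∫x^(2j)·e^(−2αx²) dx = (2j−1)!!/(4α)^j · √(π/(2α)), odd powers → 0; here √(π/(2α)) = 0.99394.
State is unnormalized: ∫|Ψ|² dx = 0.15628, and ∫Ψ*·x²·Ψ dx = 0.073717, so ⟨x²⟩ = 0.073717 / 0.15628.
⟨x²⟩ = 0.47170.

0.472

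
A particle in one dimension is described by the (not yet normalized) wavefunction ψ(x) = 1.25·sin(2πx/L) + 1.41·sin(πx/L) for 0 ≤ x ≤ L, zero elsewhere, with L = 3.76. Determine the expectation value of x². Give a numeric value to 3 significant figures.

1.70

⟨x²⟩ = ∫ x²·|ψ|² dx / ∫|ψ|² dx (integrals over the domain).
On 0 ≤ x ≤ L (j ≠ l): ∫sin²(jπx/L) dx = L/2, ∫sin(jπx/L)·sin(lπx/L) dx = 0; diagonal moments ∫x·sin²(jπx/L) dx = L²/4, ∫x²·sin²(jπx/L) dx = L³·(1/6 − 1/(4j²π²)); cross terms ∫x·sin(jπx/L)·sin(lπx/L) dx = 0 for j + l even and −4jlL²/(π²(j² − l²)²) for j + l odd, ∫x²·sin(jπx/L)·sin(lπx/L) dx = (−1)^(j+l)·4jlL³/(π²(j² − l²)²); higher powers the same way via product-to-sum and parts.
State is unnormalized: ∫|ψ|² dx = 6.6751, and ∫ψ*·x²·ψ dx = 11.378, so ⟨x²⟩ = 11.378 / 6.6751.
⟨x²⟩ = 1.7045.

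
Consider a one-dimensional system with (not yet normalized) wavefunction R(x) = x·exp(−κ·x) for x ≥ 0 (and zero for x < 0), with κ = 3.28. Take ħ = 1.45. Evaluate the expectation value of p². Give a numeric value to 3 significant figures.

22.6

p² R = −ħ² d²R/dx²; ⟨p²⟩ = −ħ² ∫ R*·R'' dx / ∫|R|² dx.
Differentiate x·exp(−κ·x) with the product rule; every integrand then reduces to terms xʲ·e^(−2κx) on [0, ∞), with ∫₀^∞ xʲ·e^(−2κx) dx = j!/(2κ)^(j+1).
State is unnormalized: ∫|R|² dx = 0.0070847, and ∫R*·(−ħ² R'') dx = 0.16025, so ⟨p²⟩ = 0.16025 / 0.0070847.
⟨p²⟩ = 22.620.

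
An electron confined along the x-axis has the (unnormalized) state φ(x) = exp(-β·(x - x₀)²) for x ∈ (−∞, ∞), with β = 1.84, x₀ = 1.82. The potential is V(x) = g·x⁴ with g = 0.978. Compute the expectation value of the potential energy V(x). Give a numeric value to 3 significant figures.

⟨V⟩ = ∫ V(x)·|φ|² dx / ∫|φ|² dx.
Gaussian moments (u = x − x₀): ∫u^(2j)·e^(−2βu²) du = (2j−1)!!/(4β)^j · √(π/(2β)), odd powers integrate to 0; here √(π/(2β)) = 0.92396.
State is unnormalized: ∫|φ|² dx = 0.92396, and ∫φ*·V(x)·φ dx = 12.405, so ⟨V⟩ = 12.405 / 0.92396.
⟨V⟩ = 13.426.

13.4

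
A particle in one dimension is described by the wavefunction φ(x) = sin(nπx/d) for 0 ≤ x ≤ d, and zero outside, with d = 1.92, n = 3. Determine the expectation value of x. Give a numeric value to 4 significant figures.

⟨x⟩ = ∫ x·|φ|² dx / ∫|φ|² dx (integrals over the domain).
With sin²θ = (1 − cos2θ)/2 on 0 ≤ x ≤ d: ∫sin²(nπx/d) dx = d/2, ∫x·sin²(nπx/d) dx = d²/4, ∫x²·sin²(nπx/d) dx = d³·(1/6 − 1/(4n²π²)); higher powers xᵏ the same way, integrating xᵏ·cos(2nπx/d) by parts.
State is unnormalized: ∫|φ|² dx = 0.96000, and ∫φ*·x·φ dx = 0.92160, so ⟨x⟩ = 0.92160 / 0.96000.
⟨x⟩ = 0.96000.

0.9600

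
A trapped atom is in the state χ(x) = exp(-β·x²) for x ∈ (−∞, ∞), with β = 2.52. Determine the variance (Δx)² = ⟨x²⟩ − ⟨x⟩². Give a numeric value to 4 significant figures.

Compute ⟨x⟩ and ⟨x²⟩ separately, then (Δx)² = ⟨x²⟩ − ⟨x⟩².
Gaussian moments: ∫x^(2j)·e^(−2βx²) dx = (2j−1)!!/(4β)^j · √(π/(2β)), odd powers integrate to 0; here √(π/(2β)) = 0.78951.
Normalization: ∫|χ|² dx = 0.78951.
⟨x⟩ = 0.0000 and ⟨x²⟩ = 0.099206.
(Δx)² = 0.099206 − (0.0000)² = 0.099206.

0.09921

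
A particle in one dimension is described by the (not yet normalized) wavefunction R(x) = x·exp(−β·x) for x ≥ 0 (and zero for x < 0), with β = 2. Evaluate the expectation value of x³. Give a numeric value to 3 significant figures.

⟨x³⟩ = ∫ x³·|R|² dx / ∫|R|² dx (integrals over the domain).
Every integrand reduces to terms xʲ·e^(−2βx) on [0, ∞); use ∫₀^∞ xʲ·e^(−2βx) dx = j!/(2β)^(j+1).
State is unnormalized: ∫|R|² dx = 0.031250, and ∫R*·x³·R dx = 0.029297, so ⟨x³⟩ = 0.029297 / 0.031250.
⟨x³⟩ = 0.93750.

0.938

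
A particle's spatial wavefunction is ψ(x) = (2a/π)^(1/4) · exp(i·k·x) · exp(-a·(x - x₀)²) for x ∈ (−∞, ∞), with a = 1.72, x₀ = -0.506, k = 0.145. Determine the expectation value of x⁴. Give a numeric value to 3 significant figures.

0.352

⟨x⁴⟩ = ∫ x⁴·|ψ|² dx (integrals over the domain).
Gaussian moments (u = x − x₀): ∫u^(2j)·e^(−2au²) du = (2j−1)!!/(4a)^j · √(π/(2a)), odd powers integrate to 0; here √(π/(2a)) = 0.95564.
⟨x⁴⟩ = 0.35222.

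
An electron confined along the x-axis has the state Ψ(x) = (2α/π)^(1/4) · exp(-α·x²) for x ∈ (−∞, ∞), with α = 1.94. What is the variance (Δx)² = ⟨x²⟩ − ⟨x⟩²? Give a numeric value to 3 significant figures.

0.129

Compute ⟨x⟩ and ⟨x²⟩ separately, then (Δx)² = ⟨x²⟩ − ⟨x⟩².
Gaussian moments: ∫x^(2j)·e^(−2αx²) dx = (2j−1)!!/(4α)^j · √(π/(2α)), odd powers integrate to 0; here √(π/(2α)) = 0.89983.
⟨x⟩ = 0.0000 and ⟨x²⟩ = 0.12887.
(Δx)² = 0.12887 − (0.0000)² = 0.12887.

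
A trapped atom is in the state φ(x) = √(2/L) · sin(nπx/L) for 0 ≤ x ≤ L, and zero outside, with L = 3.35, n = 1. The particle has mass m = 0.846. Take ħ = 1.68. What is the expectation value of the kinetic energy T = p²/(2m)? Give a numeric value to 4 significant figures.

T = −(ħ²/2m) d²/dx², so ⟨T⟩ = −(ħ²/2m) ∫ φ*·φ'' dx; with m = 0.846.
d/dx sin(nπx/L) = (nπ/L)·cos(nπx/L) and d²/dx² sin(nπx/L) = −(nπ/L)²·sin(nπx/L); on 0 ≤ x ≤ L, ∫sin²(nπx/L) dx = L/2 and ∫sin(nπx/L)·cos(nπx/L) dx = 0.
⟨T⟩ = 1.4670.

1.467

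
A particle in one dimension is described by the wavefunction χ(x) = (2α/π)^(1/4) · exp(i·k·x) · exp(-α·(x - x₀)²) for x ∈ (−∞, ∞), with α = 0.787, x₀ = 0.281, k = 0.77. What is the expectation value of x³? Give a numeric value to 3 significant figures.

⟨x³⟩ = ∫ x³·|χ|² dx (integrals over the domain).
Gaussian moments (u = x − x₀): ∫u^(2j)·e^(−2αu²) du = (2j−1)!!/(4α)^j · √(π/(2α)), odd powers integrate to 0; here √(π/(2α)) = 1.4128.
⟨x³⟩ = 0.28998.

0.290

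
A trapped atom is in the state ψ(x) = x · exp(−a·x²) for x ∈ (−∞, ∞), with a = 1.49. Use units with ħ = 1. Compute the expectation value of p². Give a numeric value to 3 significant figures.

4.47

p² ψ = −ħ² d²ψ/dx²; ⟨p²⟩ = −ħ² ∫ ψ*·ψ'' dx / ∫|ψ|² dx.
Expand each integrand as polynomial × e^(−2ax²) and use ∫x^(2j)·e^(−2ax²) dx = (2j−1)!!/(4a)^j · √(π/(2a)), odd powers → 0; here √(π/(2a)) = 1.0268. Differentiate with the product rule, d/dx e^(−ax²) = −2ax·e^(−ax²).
State is unnormalized: ∫|ψ|² dx = 0.17227, and ∫ψ*·(−ħ² ψ'') dx = 0.77007, so ⟨p²⟩ = 0.77007 / 0.17227.
⟨p²⟩ = 4.4700.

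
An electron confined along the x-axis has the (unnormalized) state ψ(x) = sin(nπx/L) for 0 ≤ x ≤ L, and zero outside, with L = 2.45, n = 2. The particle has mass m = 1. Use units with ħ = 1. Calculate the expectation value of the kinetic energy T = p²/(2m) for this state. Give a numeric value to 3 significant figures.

T = −(ħ²/2m) d²/dx², so ⟨T⟩ = −(ħ²/2m) ∫ ψ*·ψ'' dx / ∫|ψ|² dx; with m = 1.
d/dx sin(nπx/L) = (nπ/L)·cos(nπx/L) and d²/dx² sin(nπx/L) = −(nπ/L)²·sin(nπx/L); on 0 ≤ x ≤ L, ∫sin²(nπx/L) dx = L/2 and ∫sin(nπx/L)·cos(nπx/L) dx = 0.
State is unnormalized: ∫|ψ|² dx = 1.2250, and ∫ψ*·(−ħ²/2m · ψ'') dx = 4.0284, so ⟨T⟩ = 4.0284 / 1.2250.
⟨T⟩ = 3.2885.

3.29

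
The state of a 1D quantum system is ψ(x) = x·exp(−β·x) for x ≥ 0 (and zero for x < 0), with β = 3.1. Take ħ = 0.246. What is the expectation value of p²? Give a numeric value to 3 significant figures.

p² ψ = −ħ² d²ψ/dx²; ⟨p²⟩ = −ħ² ∫ ψ*·ψ'' dx / ∫|ψ|² dx.
Differentiate x·exp(−β·x) with the product rule; every integrand then reduces to terms xʲ·e^(−2βx) on [0, ∞), with ∫₀^∞ xʲ·e^(−2βx) dx = j!/(2β)^(j+1).
State is unnormalized: ∫|ψ|² dx = 0.0083918, and ∫ψ*·(−ħ² ψ'') dx = 0.0048803, so ⟨p²⟩ = 0.0048803 / 0.0083918.
⟨p²⟩ = 0.58156.

0.582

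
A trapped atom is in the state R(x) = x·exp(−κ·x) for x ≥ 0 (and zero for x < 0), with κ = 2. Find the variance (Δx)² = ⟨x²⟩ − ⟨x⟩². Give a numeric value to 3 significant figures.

0.188

Compute ⟨x⟩ and ⟨x²⟩ separately, then (Δx)² = ⟨x²⟩ − ⟨x⟩².
Every integrand reduces to terms xʲ·e^(−2κx) on [0, ∞); use ∫₀^∞ xʲ·e^(−2κx) dx = j!/(2κ)^(j+1).
Normalization: ∫|R|² dx = 0.031250.
⟨x⟩ = 0.75000 and ⟨x²⟩ = 0.75000.
(Δx)² = 0.75000 − (0.75000)² = 0.18750.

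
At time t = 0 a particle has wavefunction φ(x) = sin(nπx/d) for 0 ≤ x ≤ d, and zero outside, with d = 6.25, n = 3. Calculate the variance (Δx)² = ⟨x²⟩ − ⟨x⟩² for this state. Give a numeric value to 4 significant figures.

3.035

Compute ⟨x⟩ and ⟨x²⟩ separately, then (Δx)² = ⟨x²⟩ − ⟨x⟩².
With sin²θ = (1 − cos2θ)/2 on 0 ≤ x ≤ d: ∫sin²(nπx/d) dx = d/2, ∫x·sin²(nπx/d) dx = d²/4, ∫x²·sin²(nπx/d) dx = d³·(1/6 − 1/(4n²π²)); higher powers xᵏ the same way, integrating xᵏ·cos(2nπx/d) by parts.
Normalization: ∫|φ|² dx = 3.1250.
⟨x⟩ = 3.1250 and ⟨x²⟩ = 12.801.
(Δx)² = 12.801 − (3.1250)² = 3.0353.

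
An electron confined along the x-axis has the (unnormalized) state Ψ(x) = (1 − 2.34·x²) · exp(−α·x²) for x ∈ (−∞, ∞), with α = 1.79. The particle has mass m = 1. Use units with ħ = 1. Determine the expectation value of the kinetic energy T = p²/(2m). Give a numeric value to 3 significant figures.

T = −(ħ²/2m) d²/dx², so ⟨T⟩ = −(ħ²/2m) ∫ Ψ*·Ψ'' dx / ∫|Ψ|² dx; with m = 1.
Expand each integrand as polynomial × e^(−2αx²) and use ∫x^(2j)·e^(−2αx²) dx = (2j−1)!!/(4α)^j · √(π/(2α)), odd powers → 0; here √(π/(2α)) = 0.93677. Differentiate with the product rule, d/dx e^(−αx²) = −2αx·e^(−αx²).
State is unnormalized: ∫|Ψ|² dx = 0.62463, and ∫Ψ*·(−ħ²/2m · Ψ'') dx = 2.0133, so ⟨T⟩ = 2.0133 / 0.62463.
⟨T⟩ = 3.2231.

3.22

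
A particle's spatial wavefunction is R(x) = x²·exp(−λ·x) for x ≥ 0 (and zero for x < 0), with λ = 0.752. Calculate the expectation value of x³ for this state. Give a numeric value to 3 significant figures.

61.7

⟨x³⟩ = ∫ x³·|R|² dx / ∫|R|² dx (integrals over the domain).
Every integrand reduces to terms xʲ·e^(−2λx) on [0, ∞); use ∫₀^∞ xʲ·e^(−2λx) dx = j!/(2λ)^(j+1).
State is unnormalized: ∫|R|² dx = 3.1187, and ∫R*·x³·R dx = 192.51, so ⟨x³⟩ = 192.51 / 3.1187.
⟨x³⟩ = 61.727.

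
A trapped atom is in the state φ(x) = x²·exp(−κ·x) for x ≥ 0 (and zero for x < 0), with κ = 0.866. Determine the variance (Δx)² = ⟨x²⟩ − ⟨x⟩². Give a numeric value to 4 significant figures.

1.667

Compute ⟨x⟩ and ⟨x²⟩ separately, then (Δx)² = ⟨x²⟩ − ⟨x⟩².
Every integrand reduces to terms xʲ·e^(−2κx) on [0, ∞); use ∫₀^∞ xʲ·e^(−2κx) dx = j!/(2κ)^(j+1).
Normalization: ∫|φ|² dx = 1.5398.
⟨x⟩ = 2.8868 and ⟨x²⟩ = 10.001.
(Δx)² = 10.001 − (2.8868)² = 1.6668.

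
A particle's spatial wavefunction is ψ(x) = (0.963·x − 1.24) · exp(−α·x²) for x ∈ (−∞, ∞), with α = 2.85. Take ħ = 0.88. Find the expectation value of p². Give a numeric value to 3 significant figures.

p² ψ = −ħ² d²ψ/dx²; ⟨p²⟩ = −ħ² ∫ ψ*·ψ'' dx / ∫|ψ|² dx.
Expand each integrand as polynomial × e^(−2αx²) and use ∫x^(2j)·e^(−2αx²) dx = (2j−1)!!/(4α)^j · √(π/(2α)), odd powers → 0; here √(π/(2α)) = 0.74240. Differentiate with the product rule, d/dx e^(−αx²) = −2αx·e^(−αx²).
State is unnormalized: ∫|ψ|² dx = 1.2019, and ∫ψ*·(−ħ² ψ'') dx = 2.9192, so ⟨p²⟩ = 2.9192 / 1.2019.
⟨p²⟩ = 2.4288.

2.43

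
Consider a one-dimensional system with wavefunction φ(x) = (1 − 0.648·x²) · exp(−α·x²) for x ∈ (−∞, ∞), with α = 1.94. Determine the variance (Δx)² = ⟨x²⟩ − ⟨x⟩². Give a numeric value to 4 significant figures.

Compute ⟨x⟩ and ⟨x²⟩ separately, then (Δx)² = ⟨x²⟩ − ⟨x⟩².
Expand each integrand as polynomial × e^(−2αx²) and use ∫x^(2j)·e^(−2αx²) dx = (2j−1)!!/(4α)^j · √(π/(2α)), odd powers → 0; here √(π/(2α)) = 0.89983.
Normalization: ∫|φ|² dx = 0.76837.
⟨x⟩ = 0.0000 and ⟨x²⟩ = 0.091086.
(Δx)² = 0.091086 − (0.0000)² = 0.091086.

0.09109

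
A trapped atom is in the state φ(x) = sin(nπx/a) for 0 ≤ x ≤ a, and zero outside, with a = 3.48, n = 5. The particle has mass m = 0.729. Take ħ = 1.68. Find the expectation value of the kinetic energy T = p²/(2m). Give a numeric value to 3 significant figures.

T = −(ħ²/2m) d²/dx², so ⟨T⟩ = −(ħ²/2m) ∫ φ*·φ'' dx / ∫|φ|² dx; with m = 0.729.
d/dx sin(nπx/a) = (nπ/a)·cos(nπx/a) and d²/dx² sin(nπx/a) = −(nπ/a)²·sin(nπx/a); on 0 ≤ x ≤ a, ∫sin²(nπx/a) dx = a/2 and ∫sin(nπx/a)·cos(nπx/a) dx = 0.
State is unnormalized: ∫|φ|² dx = 1.7400, and ∫φ*·(−ħ²/2m · φ'') dx = 68.626, so ⟨T⟩ = 68.626 / 1.7400.
⟨T⟩ = 39.440.

39.4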